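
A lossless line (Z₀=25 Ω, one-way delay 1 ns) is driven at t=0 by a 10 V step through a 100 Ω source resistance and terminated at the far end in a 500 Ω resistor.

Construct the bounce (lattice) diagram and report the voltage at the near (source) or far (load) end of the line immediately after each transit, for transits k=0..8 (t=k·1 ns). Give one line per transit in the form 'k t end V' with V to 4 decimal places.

0 0 source 2.0000
1 1 load 3.8095
2 2 source 4.8952
3 3 load 5.8776
4 4 source 6.4669
5 5 load 7.0002
6 6 source 7.3201
7 7 load 7.6096
8 8 source 7.7833

Γ_L=0.904762, Γ_S=0.600000; launch V₁=10·25/125=2.000000
k=0 src: V=2.0000
k=1 load: inc=2.000000, refl=2.000000·0.904762=1.8095; V=0.000000+2.000000+1.809524=3.8095
k=2 src: inc=1.809524, refl=1.809524·0.600000=1.0857; V=2.000000+1.809524+1.085714=4.8952
k=3 load: inc=1.085714, refl=1.085714·0.904762=0.9823; V=3.809524+1.085714+0.982313=5.8776
k=4 src: inc=0.982313, refl=0.982313·0.600000=0.5894; V=4.895238+0.982313+0.589388=6.4669
k=5 load: inc=0.589388, refl=0.589388·0.904762=0.5333; V=5.877551+0.589388+0.533256=7.0002
k=6 src: inc=0.533256, refl=0.533256·0.600000=0.3200; V=6.466939+0.533256+0.319953=7.3201
k=7 load: inc=0.319953, refl=0.319953·0.904762=0.2895; V=7.000194+0.319953+0.289482=7.6096
k=8 src: inc=0.289482, refl=0.289482·0.600000=0.1737; V=7.320148+0.289482+0.173689=7.7833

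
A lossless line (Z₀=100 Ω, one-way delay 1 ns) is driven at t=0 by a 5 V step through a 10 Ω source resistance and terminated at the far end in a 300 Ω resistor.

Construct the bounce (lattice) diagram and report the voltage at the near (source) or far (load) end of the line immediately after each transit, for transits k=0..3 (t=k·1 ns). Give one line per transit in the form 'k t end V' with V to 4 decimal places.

Γ_L=0.500000, Γ_S=-0.818182; launch V₁=5·100/110=4.545455
k=0 src: V=4.5455
k=1 load: inc=4.545455, refl=4.545455·0.500000=2.2727; V=0.000000+4.545455+2.272727=6.8182
k=2 src: inc=2.272727, refl=2.272727·-0.818182=-1.8595; V=4.545455+2.272727+-1.859504=4.9587
k=3 load: inc=-1.859504, refl=-1.859504·0.500000=-0.9298; V=6.818182+-1.859504+-0.929752=4.0289

0 0 source 4.5455
1 1 load 6.8182
2 2 source 4.9587
3 3 load 4.0289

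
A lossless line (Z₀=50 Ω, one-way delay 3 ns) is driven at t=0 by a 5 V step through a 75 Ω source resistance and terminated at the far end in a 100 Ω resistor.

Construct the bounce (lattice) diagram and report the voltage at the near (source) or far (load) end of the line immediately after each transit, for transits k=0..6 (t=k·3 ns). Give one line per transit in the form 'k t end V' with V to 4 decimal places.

0 0 source 2.0000
1 3 load 2.6667
2 6 source 2.8000
3 9 load 2.8444
4 12 source 2.8533
5 15 load 2.8563
6 18 source 2.8569

Γ_L=0.333333, Γ_S=0.200000; launch V₁=5·50/125=2.000000
k=0 src: V=2.0000
k=1 load: inc=2.000000, refl=2.000000·0.333333=0.6667; V=0.000000+2.000000+0.666667=2.6667
k=2 src: inc=0.666667, refl=0.666667·0.200000=0.1333; V=2.000000+0.666667+0.133333=2.8000
k=3 load: inc=0.133333, refl=0.133333·0.333333=0.0444; V=2.666667+0.133333+0.044444=2.8444
k=4 src: inc=0.044444, refl=0.044444·0.200000=0.0089; V=2.800000+0.044444+0.008889=2.8533
k=5 load: inc=0.008889, refl=0.008889·0.333333=0.0030; V=2.844444+0.008889+0.002963=2.8563
k=6 src: inc=0.002963, refl=0.002963·0.200000=0.0006; V=2.853333+0.002963+0.000593=2.8569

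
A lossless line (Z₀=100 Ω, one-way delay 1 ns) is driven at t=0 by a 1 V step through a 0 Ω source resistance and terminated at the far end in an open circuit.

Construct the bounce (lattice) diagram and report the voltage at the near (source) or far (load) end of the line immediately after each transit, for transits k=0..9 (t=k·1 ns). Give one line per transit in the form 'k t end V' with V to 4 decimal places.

Γ_L=1.000000, Γ_S=-1.000000; launch V₁=1·100/100=1.000000
k=0 src: V=1.0000
k=1 load: inc=1.000000, refl=1.000000·1.000000=1.0000; V=0.000000+1.000000+1.000000=2.0000
k=2 src: inc=1.000000, refl=1.000000·-1.000000=-1.0000; V=1.000000+1.000000+-1.000000=1.0000
k=3 load: inc=-1.000000, refl=-1.000000·1.000000=-1.0000; V=2.000000+-1.000000+-1.000000=0.0000
k=4 src: inc=-1.000000, refl=-1.000000·-1.000000=1.0000; V=1.000000+-1.000000+1.000000=1.0000
k=5 load: inc=1.000000, refl=1.000000·1.000000=1.0000; V=0.000000+1.000000+1.000000=2.0000
k=6 src: inc=1.000000, refl=1.000000·-1.000000=-1.0000; V=1.000000+1.000000+-1.000000=1.0000
k=7 load: inc=-1.000000, refl=-1.000000·1.000000=-1.0000; V=2.000000+-1.000000+-1.000000=0.0000
k=8 src: inc=-1.000000, refl=-1.000000·-1.000000=1.0000; V=1.000000+-1.000000+1.000000=1.0000
k=9 load: inc=1.000000, refl=1.000000·1.000000=1.0000; V=0.000000+1.000000+1.000000=2.0000

0 0 source 1.0000
1 1 load 2.0000
2 2 source 1.0000
3 3 load 0.0000
4 4 source 1.0000
5 5 load 2.0000
6 6 source 1.0000
7 7 load 0.0000
8 8 source 1.0000
9 9 load 2.0000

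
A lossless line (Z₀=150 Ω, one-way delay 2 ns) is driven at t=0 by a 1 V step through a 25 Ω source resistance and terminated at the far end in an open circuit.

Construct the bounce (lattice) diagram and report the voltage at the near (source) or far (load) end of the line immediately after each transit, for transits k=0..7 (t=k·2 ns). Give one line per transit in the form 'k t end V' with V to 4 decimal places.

Γ_L=1.000000, Γ_S=-0.714286; launch V₁=1·150/175=0.857143
k=0 src: V=0.8571
k=1 load: inc=0.857143, refl=0.857143·1.000000=0.8571; V=0.000000+0.857143+0.857143=1.7143
k=2 src: inc=0.857143, refl=0.857143·-0.714286=-0.6122; V=0.857143+0.857143+-0.612245=1.1020
k=3 load: inc=-0.612245, refl=-0.612245·1.000000=-0.6122; V=1.714286+-0.612245+-0.612245=0.4898
k=4 src: inc=-0.612245, refl=-0.612245·-0.714286=0.4373; V=1.102041+-0.612245+0.437318=0.9271
k=5 load: inc=0.437318, refl=0.437318·1.000000=0.4373; V=0.489796+0.437318+0.437318=1.3644
k=6 src: inc=0.437318, refl=0.437318·-0.714286=-0.3124; V=0.927114+0.437318+-0.312370=1.0521
k=7 load: inc=-0.312370, refl=-0.312370·1.000000=-0.3124; V=1.364431+-0.312370+-0.312370=0.7397

0 0 source 0.8571
1 2 load 1.7143
2 4 source 1.1020
3 6 load 0.4898
4 8 source 0.9271
5 10 load 1.3644
6 12 source 1.0521
7 14 load 0.7397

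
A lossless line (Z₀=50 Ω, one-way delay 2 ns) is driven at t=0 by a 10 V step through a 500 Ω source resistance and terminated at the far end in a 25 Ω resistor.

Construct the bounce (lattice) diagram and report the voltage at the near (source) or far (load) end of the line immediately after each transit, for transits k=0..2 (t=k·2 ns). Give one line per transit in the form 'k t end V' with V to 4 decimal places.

Γ_L=-0.333333, Γ_S=0.818182; launch V₁=10·50/550=0.909091
k=0 src: V=0.9091
k=1 load: inc=0.909091, refl=0.909091·-0.333333=-0.3030; V=0.000000+0.909091+-0.303030=0.6061
k=2 src: inc=-0.303030, refl=-0.303030·0.818182=-0.2479; V=0.909091+-0.303030+-0.247934=0.3581

0 0 source 0.9091
1 2 load 0.6061
2 4 source 0.3581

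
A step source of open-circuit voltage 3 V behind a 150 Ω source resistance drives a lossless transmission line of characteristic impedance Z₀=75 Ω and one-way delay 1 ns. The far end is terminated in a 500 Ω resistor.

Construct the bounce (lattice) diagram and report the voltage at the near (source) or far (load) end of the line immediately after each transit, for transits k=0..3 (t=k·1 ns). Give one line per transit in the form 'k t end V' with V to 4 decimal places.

Γ_L=0.739130, Γ_S=0.333333; launch V₁=3·75/225=1.000000
k=0 src: V=1.0000
k=1 load: inc=1.000000, refl=1.000000·0.739130=0.7391; V=0.000000+1.000000+0.739130=1.7391
k=2 src: inc=0.739130, refl=0.739130·0.333333=0.2464; V=1.000000+0.739130+0.246377=1.9855
k=3 load: inc=0.246377, refl=0.246377·0.739130=0.1821; V=1.739130+0.246377+0.182105=2.1676

0 0 source 1.0000
1 1 load 1.7391
2 2 source 1.9855
3 3 load 2.1676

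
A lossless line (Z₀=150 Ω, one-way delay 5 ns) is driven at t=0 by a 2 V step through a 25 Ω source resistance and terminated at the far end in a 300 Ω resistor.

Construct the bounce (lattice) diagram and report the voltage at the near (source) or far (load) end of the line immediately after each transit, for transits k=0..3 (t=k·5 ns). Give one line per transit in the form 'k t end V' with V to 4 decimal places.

Γ_L=0.333333, Γ_S=-0.714286; launch V₁=2·150/175=1.714286
k=0 src: V=1.7143
k=1 load: inc=1.714286, refl=1.714286·0.333333=0.5714; V=0.000000+1.714286+0.571429=2.2857
k=2 src: inc=0.571429, refl=0.571429·-0.714286=-0.4082; V=1.714286+0.571429+-0.408163=1.8776
k=3 load: inc=-0.408163, refl=-0.408163·0.333333=-0.1361; V=2.285714+-0.408163+-0.136054=1.7415

0 0 source 1.7143
1 5 load 2.2857
2 10 source 1.8776
3 15 load 1.7415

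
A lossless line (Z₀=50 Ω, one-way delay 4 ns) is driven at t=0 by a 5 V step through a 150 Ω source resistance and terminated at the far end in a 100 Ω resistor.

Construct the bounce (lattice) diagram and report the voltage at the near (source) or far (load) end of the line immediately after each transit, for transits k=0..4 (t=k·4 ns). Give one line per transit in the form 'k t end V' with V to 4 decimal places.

Γ_L=0.333333, Γ_S=0.500000; launch V₁=5·50/200=1.250000
k=0 src: V=1.2500
k=1 load: inc=1.250000, refl=1.250000·0.333333=0.4167; V=0.000000+1.250000+0.416667=1.6667
k=2 src: inc=0.416667, refl=0.416667·0.500000=0.2083; V=1.250000+0.416667+0.208333=1.8750
k=3 load: inc=0.208333, refl=0.208333·0.333333=0.0694; V=1.666667+0.208333+0.069444=1.9444
k=4 src: inc=0.069444, refl=0.069444·0.500000=0.0347; V=1.875000+0.069444+0.034722=1.9792

0 0 source 1.2500
1 4 load 1.6667
2 8 source 1.8750
3 12 load 1.9444
4 16 source 1.9792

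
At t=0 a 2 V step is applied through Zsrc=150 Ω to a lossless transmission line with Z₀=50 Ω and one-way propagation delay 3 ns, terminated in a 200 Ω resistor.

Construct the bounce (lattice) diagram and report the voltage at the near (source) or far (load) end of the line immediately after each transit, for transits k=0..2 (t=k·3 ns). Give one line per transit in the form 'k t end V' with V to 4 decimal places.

Γ_L=0.600000, Γ_S=0.500000; launch V₁=2·50/200=0.500000
k=0 src: V=0.5000
k=1 load: inc=0.500000, refl=0.500000·0.600000=0.3000; V=0.000000+0.500000+0.300000=0.8000
k=2 src: inc=0.300000, refl=0.300000·0.500000=0.1500; V=0.500000+0.300000+0.150000=0.9500

0 0 source 0.5000
1 3 load 0.8000
2 6 source 0.9500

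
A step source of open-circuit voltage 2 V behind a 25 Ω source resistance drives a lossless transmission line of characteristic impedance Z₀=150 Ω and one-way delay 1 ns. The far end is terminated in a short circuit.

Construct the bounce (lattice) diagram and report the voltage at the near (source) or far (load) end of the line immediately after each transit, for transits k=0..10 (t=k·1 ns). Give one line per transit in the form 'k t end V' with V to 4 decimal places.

Γ_L=-1.000000, Γ_S=-0.714286; launch V₁=2·150/175=1.714286
k=0 src: V=1.7143
k=1 load: inc=1.714286, refl=1.714286·-1.000000=-1.7143; V=0.000000+1.714286+-1.714286=0.0000
k=2 src: inc=-1.714286, refl=-1.714286·-0.714286=1.2245; V=1.714286+-1.714286+1.224490=1.2245
k=3 load: inc=1.224490, refl=1.224490·-1.000000=-1.2245; V=0.000000+1.224490+-1.224490=0.0000
k=4 src: inc=-1.224490, refl=-1.224490·-0.714286=0.8746; V=1.224490+-1.224490+0.874636=0.8746
k=5 load: inc=0.874636, refl=0.874636·-1.000000=-0.8746; V=0.000000+0.874636+-0.874636=0.0000
k=6 src: inc=-0.874636, refl=-0.874636·-0.714286=0.6247; V=0.874636+-0.874636+0.624740=0.6247
k=7 load: inc=0.624740, refl=0.624740·-1.000000=-0.6247; V=0.000000+0.624740+-0.624740=0.0000
k=8 src: inc=-0.624740, refl=-0.624740·-0.714286=0.4462; V=0.624740+-0.624740+0.446243=0.4462
k=9 load: inc=0.446243, refl=0.446243·-1.000000=-0.4462; V=0.000000+0.446243+-0.446243=0.0000
k=10 src: inc=-0.446243, refl=-0.446243·-0.714286=0.3187; V=0.446243+-0.446243+0.318745=0.3187

0 0 source 1.7143
1 1 load 0.0000
2 2 source 1.2245
3 3 load 0.0000
4 4 source 0.8746
5 5 load 0.0000
6 6 source 0.6247
7 7 load 0.0000
8 8 source 0.4462
9 9 load 0.0000
10 10 source 0.3187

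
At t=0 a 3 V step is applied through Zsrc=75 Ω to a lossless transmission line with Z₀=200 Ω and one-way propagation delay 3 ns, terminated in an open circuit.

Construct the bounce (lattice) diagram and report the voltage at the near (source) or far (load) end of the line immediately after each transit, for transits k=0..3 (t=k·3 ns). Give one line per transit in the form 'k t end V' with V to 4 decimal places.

Γ_L=1.000000, Γ_S=-0.454545; launch V₁=3·200/275=2.181818
k=0 src: V=2.1818
k=1 load: inc=2.181818, refl=2.181818·1.000000=2.1818; V=0.000000+2.181818+2.181818=4.3636
k=2 src: inc=2.181818, refl=2.181818·-0.454545=-0.9917; V=2.181818+2.181818+-0.991736=3.3719
k=3 load: inc=-0.991736, refl=-0.991736·1.000000=-0.9917; V=4.363636+-0.991736+-0.991736=2.3802

0 0 source 2.1818
1 3 load 4.3636
2 6 source 3.3719
3 9 load 2.3802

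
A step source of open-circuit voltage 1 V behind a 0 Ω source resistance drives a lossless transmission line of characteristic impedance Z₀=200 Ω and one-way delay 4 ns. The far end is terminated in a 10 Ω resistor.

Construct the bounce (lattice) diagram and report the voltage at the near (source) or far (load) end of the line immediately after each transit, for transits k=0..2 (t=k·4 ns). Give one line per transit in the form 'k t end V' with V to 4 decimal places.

0 0 source 1.0000
1 4 load 0.0952
2 8 source 1.0000

Γ_L=-0.904762, Γ_S=-1.000000; launch V₁=1·200/200=1.000000
k=0 src: V=1.0000
k=1 load: inc=1.000000, refl=1.000000·-0.904762=-0.9048; V=0.000000+1.000000+-0.904762=0.0952
k=2 src: inc=-0.904762, refl=-0.904762·-1.000000=0.9048; V=1.000000+-0.904762+0.904762=1.0000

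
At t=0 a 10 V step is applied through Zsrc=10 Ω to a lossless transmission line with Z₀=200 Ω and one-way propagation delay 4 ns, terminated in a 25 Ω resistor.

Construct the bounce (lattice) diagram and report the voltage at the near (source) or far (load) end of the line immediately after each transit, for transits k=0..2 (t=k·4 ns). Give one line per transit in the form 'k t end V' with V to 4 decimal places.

0 0 source 9.5238
1 4 load 2.1164
2 8 source 8.8183

Γ_L=-0.777778, Γ_S=-0.904762; launch V₁=10·200/210=9.523810
k=0 src: V=9.5238
k=1 load: inc=9.523810, refl=9.523810·-0.777778=-7.4074; V=0.000000+9.523810+-7.407407=2.1164
k=2 src: inc=-7.407407, refl=-7.407407·-0.904762=6.7019; V=9.523810+-7.407407+6.701940=8.8183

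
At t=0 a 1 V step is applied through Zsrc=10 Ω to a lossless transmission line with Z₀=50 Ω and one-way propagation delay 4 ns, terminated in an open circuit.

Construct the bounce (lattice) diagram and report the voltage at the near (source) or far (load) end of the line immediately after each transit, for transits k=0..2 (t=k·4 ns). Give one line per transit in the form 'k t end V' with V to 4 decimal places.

0 0 source 0.8333
1 4 load 1.6667
2 8 source 1.1111

Γ_L=1.000000, Γ_S=-0.666667; launch V₁=1·50/60=0.833333
k=0 src: V=0.8333
k=1 load: inc=0.833333, refl=0.833333·1.000000=0.8333; V=0.000000+0.833333+0.833333=1.6667
k=2 src: inc=0.833333, refl=0.833333·-0.666667=-0.5556; V=0.833333+0.833333+-0.555556=1.1111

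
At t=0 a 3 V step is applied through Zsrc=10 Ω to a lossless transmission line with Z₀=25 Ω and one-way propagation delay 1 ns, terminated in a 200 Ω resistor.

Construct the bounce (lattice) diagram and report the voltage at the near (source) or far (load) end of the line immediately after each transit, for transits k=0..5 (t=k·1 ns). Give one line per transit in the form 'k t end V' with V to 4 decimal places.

0 0 source 2.1429
1 1 load 3.8095
2 2 source 3.0952
3 3 load 2.5397
4 4 source 2.7778
5 5 load 2.9630

Γ_L=0.777778, Γ_S=-0.428571; launch V₁=3·25/35=2.142857
k=0 src: V=2.1429
k=1 load: inc=2.142857, refl=2.142857·0.777778=1.6667; V=0.000000+2.142857+1.666667=3.8095
k=2 src: inc=1.666667, refl=1.666667·-0.428571=-0.7143; V=2.142857+1.666667+-0.714286=3.0952
k=3 load: inc=-0.714286, refl=-0.714286·0.777778=-0.5556; V=3.809524+-0.714286+-0.555556=2.5397
k=4 src: inc=-0.555556, refl=-0.555556·-0.428571=0.2381; V=3.095238+-0.555556+0.238095=2.7778
k=5 load: inc=0.238095, refl=0.238095·0.777778=0.1852; V=2.539683+0.238095+0.185185=2.9630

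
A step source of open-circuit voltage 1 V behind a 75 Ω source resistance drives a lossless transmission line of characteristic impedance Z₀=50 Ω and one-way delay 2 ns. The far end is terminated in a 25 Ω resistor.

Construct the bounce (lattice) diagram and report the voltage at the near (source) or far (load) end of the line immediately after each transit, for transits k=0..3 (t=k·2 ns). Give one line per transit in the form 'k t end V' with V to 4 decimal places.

0 0 source 0.4000
1 2 load 0.2667
2 4 source 0.2400
3 6 load 0.2489

Γ_L=-0.333333, Γ_S=0.200000; launch V₁=1·50/125=0.400000
k=0 src: V=0.4000
k=1 load: inc=0.400000, refl=0.400000·-0.333333=-0.1333; V=0.000000+0.400000+-0.133333=0.2667
k=2 src: inc=-0.133333, refl=-0.133333·0.200000=-0.0267; V=0.400000+-0.133333+-0.026667=0.2400
k=3 load: inc=-0.026667, refl=-0.026667·-0.333333=0.0089; V=0.266667+-0.026667+0.008889=0.2489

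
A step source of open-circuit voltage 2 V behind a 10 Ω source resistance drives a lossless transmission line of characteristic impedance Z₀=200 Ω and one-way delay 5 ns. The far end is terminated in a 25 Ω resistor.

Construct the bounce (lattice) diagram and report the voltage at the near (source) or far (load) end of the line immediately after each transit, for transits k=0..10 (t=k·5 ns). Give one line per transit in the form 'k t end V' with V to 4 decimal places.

Γ_L=-0.777778, Γ_S=-0.904762; launch V₁=2·200/210=1.904762
k=0 src: V=1.9048
k=1 load: inc=1.904762, refl=1.904762·-0.777778=-1.4815; V=0.000000+1.904762+-1.481481=0.4233
k=2 src: inc=-1.481481, refl=-1.481481·-0.904762=1.3404; V=1.904762+-1.481481+1.340388=1.7637
k=3 load: inc=1.340388, refl=1.340388·-0.777778=-1.0425; V=0.423280+1.340388+-1.042524=0.7211
k=4 src: inc=-1.042524, refl=-1.042524·-0.904762=0.9432; V=1.763668+-1.042524+0.943236=1.6644
k=5 load: inc=0.943236, refl=0.943236·-0.777778=-0.7336; V=0.721144+0.943236+-0.733628=0.9308
k=6 src: inc=-0.733628, refl=-0.733628·-0.904762=0.6638; V=1.664380+-0.733628+0.663759=1.5945
k=7 load: inc=0.663759, refl=0.663759·-0.777778=-0.5163; V=0.930752+0.663759+-0.516257=1.0783
k=8 src: inc=-0.516257, refl=-0.516257·-0.904762=0.4671; V=1.594511+-0.516257+0.467089=1.5453
k=9 load: inc=0.467089, refl=0.467089·-0.777778=-0.3633; V=1.078254+0.467089+-0.363292=1.1821
k=10 src: inc=-0.363292, refl=-0.363292·-0.904762=0.3287; V=1.545344+-0.363292+0.328693=1.5107

0 0 source 1.9048
1 5 load 0.4233
2 10 source 1.7637
3 15 load 0.7211
4 20 source 1.6644
5 25 load 0.9308
6 30 source 1.5945
7 35 load 1.0783
8 40 source 1.5453
9 45 load 1.1821
10 50 source 1.5107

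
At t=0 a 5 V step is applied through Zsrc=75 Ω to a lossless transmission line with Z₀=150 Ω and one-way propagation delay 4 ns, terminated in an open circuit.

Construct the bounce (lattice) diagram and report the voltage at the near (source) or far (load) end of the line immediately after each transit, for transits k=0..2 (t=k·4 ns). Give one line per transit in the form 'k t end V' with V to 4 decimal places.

Γ_L=1.000000, Γ_S=-0.333333; launch V₁=5·150/225=3.333333
k=0 src: V=3.3333
k=1 load: inc=3.333333, refl=3.333333·1.000000=3.3333; V=0.000000+3.333333+3.333333=6.6667
k=2 src: inc=3.333333, refl=3.333333·-0.333333=-1.1111; V=3.333333+3.333333+-1.111111=5.5556

0 0 source 3.3333
1 4 load 6.6667
2 8 source 5.5556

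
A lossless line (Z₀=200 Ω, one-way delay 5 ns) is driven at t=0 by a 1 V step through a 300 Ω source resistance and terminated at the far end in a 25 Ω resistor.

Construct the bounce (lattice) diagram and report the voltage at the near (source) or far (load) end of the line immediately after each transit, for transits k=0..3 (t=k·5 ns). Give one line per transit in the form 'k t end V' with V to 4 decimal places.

Γ_L=-0.777778, Γ_S=0.200000; launch V₁=1·200/500=0.400000
k=0 src: V=0.4000
k=1 load: inc=0.400000, refl=0.400000·-0.777778=-0.3111; V=0.000000+0.400000+-0.311111=0.0889
k=2 src: inc=-0.311111, refl=-0.311111·0.200000=-0.0622; V=0.400000+-0.311111+-0.062222=0.0267
k=3 load: inc=-0.062222, refl=-0.062222·-0.777778=0.0484; V=0.088889+-0.062222+0.048395=0.0751

0 0 source 0.4000
1 5 load 0.0889
2 10 source 0.0267
3 15 load 0.0751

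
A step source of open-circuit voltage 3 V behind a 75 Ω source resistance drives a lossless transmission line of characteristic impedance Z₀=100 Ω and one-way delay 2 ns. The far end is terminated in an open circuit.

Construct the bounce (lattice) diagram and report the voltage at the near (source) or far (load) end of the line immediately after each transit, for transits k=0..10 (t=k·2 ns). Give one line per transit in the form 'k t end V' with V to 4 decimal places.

0 0 source 1.7143
1 2 load 3.4286
2 4 source 3.1837
3 6 load 2.9388
4 8 source 2.9738
5 10 load 3.0087
6 12 source 3.0037
7 14 load 2.9988
8 16 source 2.9995
9 18 load 3.0002
10 20 source 3.0001

Γ_L=1.000000, Γ_S=-0.142857; launch V₁=3·100/175=1.714286
k=0 src: V=1.7143
k=1 load: inc=1.714286, refl=1.714286·1.000000=1.7143; V=0.000000+1.714286+1.714286=3.4286
k=2 src: inc=1.714286, refl=1.714286·-0.142857=-0.2449; V=1.714286+1.714286+-0.244898=3.1837
k=3 load: inc=-0.244898, refl=-0.244898·1.000000=-0.2449; V=3.428571+-0.244898+-0.244898=2.9388
k=4 src: inc=-0.244898, refl=-0.244898·-0.142857=0.0350; V=3.183673+-0.244898+0.034985=2.9738
k=5 load: inc=0.034985, refl=0.034985·1.000000=0.0350; V=2.938776+0.034985+0.034985=3.0087
k=6 src: inc=0.034985, refl=0.034985·-0.142857=-0.0050; V=2.973761+0.034985+-0.004998=3.0037
k=7 load: inc=-0.004998, refl=-0.004998·1.000000=-0.0050; V=3.008746+-0.004998+-0.004998=2.9988
k=8 src: inc=-0.004998, refl=-0.004998·-0.142857=0.0007; V=3.003748+-0.004998+0.000714=2.9995
k=9 load: inc=0.000714, refl=0.000714·1.000000=0.0007; V=2.998751+0.000714+0.000714=3.0002
k=10 src: inc=0.000714, refl=0.000714·-0.142857=-0.0001; V=2.999465+0.000714+-0.000102=3.0001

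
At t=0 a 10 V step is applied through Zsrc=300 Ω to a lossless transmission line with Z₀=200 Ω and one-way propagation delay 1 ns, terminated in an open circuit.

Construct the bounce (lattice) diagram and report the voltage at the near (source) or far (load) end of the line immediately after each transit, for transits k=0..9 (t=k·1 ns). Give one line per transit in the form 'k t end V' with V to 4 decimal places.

Γ_L=1.000000, Γ_S=0.200000; launch V₁=10·200/500=4.000000
k=0 src: V=4.0000
k=1 load: inc=4.000000, refl=4.000000·1.000000=4.0000; V=0.000000+4.000000+4.000000=8.0000
k=2 src: inc=4.000000, refl=4.000000·0.200000=0.8000; V=4.000000+4.000000+0.800000=8.8000
k=3 load: inc=0.800000, refl=0.800000·1.000000=0.8000; V=8.000000+0.800000+0.800000=9.6000
k=4 src: inc=0.800000, refl=0.800000·0.200000=0.1600; V=8.800000+0.800000+0.160000=9.7600
k=5 load: inc=0.160000, refl=0.160000·1.000000=0.1600; V=9.600000+0.160000+0.160000=9.9200
k=6 src: inc=0.160000, refl=0.160000·0.200000=0.0320; V=9.760000+0.160000+0.032000=9.9520
k=7 load: inc=0.032000, refl=0.032000·1.000000=0.0320; V=9.920000+0.032000+0.032000=9.9840
k=8 src: inc=0.032000, refl=0.032000·0.200000=0.0064; V=9.952000+0.032000+0.006400=9.9904
k=9 load: inc=0.006400, refl=0.006400·1.000000=0.0064; V=9.984000+0.006400+0.006400=9.9968

0 0 source 4.0000
1 1 load 8.0000
2 2 source 8.8000
3 3 load 9.6000
4 4 source 9.7600
5 5 load 9.9200
6 6 source 9.9520
7 7 load 9.9840
8 8 source 9.9904
9 9 load 9.9968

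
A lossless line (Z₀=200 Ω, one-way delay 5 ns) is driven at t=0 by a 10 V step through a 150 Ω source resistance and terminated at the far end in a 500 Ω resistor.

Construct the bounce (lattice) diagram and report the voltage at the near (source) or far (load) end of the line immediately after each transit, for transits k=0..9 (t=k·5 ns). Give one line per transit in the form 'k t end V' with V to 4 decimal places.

Γ_L=0.428571, Γ_S=-0.142857; launch V₁=10·200/350=5.714286
k=0 src: V=5.7143
k=1 load: inc=5.714286, refl=5.714286·0.428571=2.4490; V=0.000000+5.714286+2.448980=8.1633
k=2 src: inc=2.448980, refl=2.448980·-0.142857=-0.3499; V=5.714286+2.448980+-0.349854=7.8134
k=3 load: inc=-0.349854, refl=-0.349854·0.428571=-0.1499; V=8.163265+-0.349854+-0.149938=7.6635
k=4 src: inc=-0.149938, refl=-0.149938·-0.142857=0.0214; V=7.813411+-0.149938+0.021420=7.6849
k=5 load: inc=0.021420, refl=0.021420·0.428571=0.0092; V=7.663474+0.021420+0.009180=7.6941
k=6 src: inc=0.009180, refl=0.009180·-0.142857=-0.0013; V=7.684893+0.009180+-0.001311=7.6928
k=7 load: inc=-0.001311, refl=-0.001311·0.428571=-0.0006; V=7.694073+-0.001311+-0.000562=7.6922
k=8 src: inc=-0.000562, refl=-0.000562·-0.142857=0.0001; V=7.692762+-0.000562+0.000080=7.6923
k=9 load: inc=0.000080, refl=0.000080·0.428571=0.0000; V=7.692200+0.000080+0.000034=7.6923

0 0 source 5.7143
1 5 load 8.1633
2 10 source 7.8134
3 15 load 7.6635
4 20 source 7.6849
5 25 load 7.6941
6 30 source 7.6928
7 35 load 7.6922
8 40 source 7.6923
9 45 load 7.6923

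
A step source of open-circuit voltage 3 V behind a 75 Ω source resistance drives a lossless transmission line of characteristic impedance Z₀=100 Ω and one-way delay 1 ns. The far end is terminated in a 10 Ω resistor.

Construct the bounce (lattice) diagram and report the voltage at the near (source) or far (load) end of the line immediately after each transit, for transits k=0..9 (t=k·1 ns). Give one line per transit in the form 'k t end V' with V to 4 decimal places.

Γ_L=-0.818182, Γ_S=-0.142857; launch V₁=3·100/175=1.714286
k=0 src: V=1.7143
k=1 load: inc=1.714286, refl=1.714286·-0.818182=-1.4026; V=0.000000+1.714286+-1.402597=0.3117
k=2 src: inc=-1.402597, refl=-1.402597·-0.142857=0.2004; V=1.714286+-1.402597+0.200371=0.5121
k=3 load: inc=0.200371, refl=0.200371·-0.818182=-0.1639; V=0.311688+0.200371+-0.163940=0.3481
k=4 src: inc=-0.163940, refl=-0.163940·-0.142857=0.0234; V=0.512059+-0.163940+0.023420=0.3715
k=5 load: inc=0.023420, refl=0.023420·-0.818182=-0.0192; V=0.348119+0.023420+-0.019162=0.3524
k=6 src: inc=-0.019162, refl=-0.019162·-0.142857=0.0027; V=0.371539+-0.019162+0.002737=0.3551
k=7 load: inc=0.002737, refl=0.002737·-0.818182=-0.0022; V=0.352378+0.002737+-0.002240=0.3529
k=8 src: inc=-0.002240, refl=-0.002240·-0.142857=0.0003; V=0.355115+-0.002240+0.000320=0.3532
k=9 load: inc=0.000320, refl=0.000320·-0.818182=-0.0003; V=0.352875+0.000320+-0.000262=0.3529

0 0 source 1.7143
1 1 load 0.3117
2 2 source 0.5121
3 3 load 0.3481
4 4 source 0.3715
5 5 load 0.3524
6 6 source 0.3551
7 7 load 0.3529
8 8 source 0.3532
9 9 load 0.3529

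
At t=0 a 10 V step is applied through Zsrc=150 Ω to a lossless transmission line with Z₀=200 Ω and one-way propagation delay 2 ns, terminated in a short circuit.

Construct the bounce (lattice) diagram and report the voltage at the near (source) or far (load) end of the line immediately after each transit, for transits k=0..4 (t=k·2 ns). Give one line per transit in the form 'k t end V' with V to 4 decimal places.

Γ_L=-1.000000, Γ_S=-0.142857; launch V₁=10·200/350=5.714286
k=0 src: V=5.7143
k=1 load: inc=5.714286, refl=5.714286·-1.000000=-5.7143; V=0.000000+5.714286+-5.714286=0.0000
k=2 src: inc=-5.714286, refl=-5.714286·-0.142857=0.8163; V=5.714286+-5.714286+0.816327=0.8163
k=3 load: inc=0.816327, refl=0.816327·-1.000000=-0.8163; V=0.000000+0.816327+-0.816327=0.0000
k=4 src: inc=-0.816327, refl=-0.816327·-0.142857=0.1166; V=0.816327+-0.816327+0.116618=0.1166

0 0 source 5.7143
1 2 load 0.0000
2 4 source 0.8163
3 6 load 0.0000
4 8 source 0.1166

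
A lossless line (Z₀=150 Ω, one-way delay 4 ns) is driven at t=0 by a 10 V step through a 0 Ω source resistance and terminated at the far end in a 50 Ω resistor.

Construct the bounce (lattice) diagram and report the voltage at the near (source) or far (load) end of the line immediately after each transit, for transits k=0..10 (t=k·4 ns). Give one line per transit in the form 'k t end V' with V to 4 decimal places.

Γ_L=-0.500000, Γ_S=-1.000000; launch V₁=10·150/150=10.000000
k=0 src: V=10.0000
k=1 load: inc=10.000000, refl=10.000000·-0.500000=-5.0000; V=0.000000+10.000000+-5.000000=5.0000
k=2 src: inc=-5.000000, refl=-5.000000·-1.000000=5.0000; V=10.000000+-5.000000+5.000000=10.0000
k=3 load: inc=5.000000, refl=5.000000·-0.500000=-2.5000; V=5.000000+5.000000+-2.500000=7.5000
k=4 src: inc=-2.500000, refl=-2.500000·-1.000000=2.5000; V=10.000000+-2.500000+2.500000=10.0000
k=5 load: inc=2.500000, refl=2.500000·-0.500000=-1.2500; V=7.500000+2.500000+-1.250000=8.7500
k=6 src: inc=-1.250000, refl=-1.250000·-1.000000=1.2500; V=10.000000+-1.250000+1.250000=10.0000
k=7 load: inc=1.250000, refl=1.250000·-0.500000=-0.6250; V=8.750000+1.250000+-0.625000=9.3750
k=8 src: inc=-0.625000, refl=-0.625000·-1.000000=0.6250; V=10.000000+-0.625000+0.625000=10.0000
k=9 load: inc=0.625000, refl=0.625000·-0.500000=-0.3125; V=9.375000+0.625000+-0.312500=9.6875
k=10 src: inc=-0.312500, refl=-0.312500·-1.000000=0.3125; V=10.000000+-0.312500+0.312500=10.0000

0 0 source 10.0000
1 4 load 5.0000
2 8 source 10.0000
3 12 load 7.5000
4 16 source 10.0000
5 20 load 8.7500
6 24 source 10.0000
7 28 load 9.3750
8 32 source 10.0000
9 36 load 9.6875
10 40 source 10.0000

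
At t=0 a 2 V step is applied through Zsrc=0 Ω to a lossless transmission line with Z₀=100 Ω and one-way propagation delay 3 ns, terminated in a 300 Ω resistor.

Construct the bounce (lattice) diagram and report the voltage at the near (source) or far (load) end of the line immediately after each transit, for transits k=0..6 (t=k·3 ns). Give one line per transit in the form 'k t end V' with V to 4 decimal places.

0 0 source 2.0000
1 3 load 3.0000
2 6 source 2.0000
3 9 load 1.5000
4 12 source 2.0000
5 15 load 2.2500
6 18 source 2.0000

Γ_L=0.500000, Γ_S=-1.000000; launch V₁=2·100/100=2.000000
k=0 src: V=2.0000
k=1 load: inc=2.000000, refl=2.000000·0.500000=1.0000; V=0.000000+2.000000+1.000000=3.0000
k=2 src: inc=1.000000, refl=1.000000·-1.000000=-1.0000; V=2.000000+1.000000+-1.000000=2.0000
k=3 load: inc=-1.000000, refl=-1.000000·0.500000=-0.5000; V=3.000000+-1.000000+-0.500000=1.5000
k=4 src: inc=-0.500000, refl=-0.500000·-1.000000=0.5000; V=2.000000+-0.500000+0.500000=2.0000
k=5 load: inc=0.500000, refl=0.500000·0.500000=0.2500; V=1.500000+0.500000+0.250000=2.2500
k=6 src: inc=0.250000, refl=0.250000·-1.000000=-0.2500; V=2.000000+0.250000+-0.250000=2.0000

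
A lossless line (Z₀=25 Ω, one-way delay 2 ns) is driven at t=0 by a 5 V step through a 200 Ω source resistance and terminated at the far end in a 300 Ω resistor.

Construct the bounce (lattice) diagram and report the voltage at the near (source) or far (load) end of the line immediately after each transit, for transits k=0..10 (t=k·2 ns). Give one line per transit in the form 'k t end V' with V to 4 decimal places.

Γ_L=0.846154, Γ_S=0.777778; launch V₁=5·25/225=0.555556
k=0 src: V=0.5556
k=1 load: inc=0.555556, refl=0.555556·0.846154=0.4701; V=0.000000+0.555556+0.470085=1.0256
k=2 src: inc=0.470085, refl=0.470085·0.777778=0.3656; V=0.555556+0.470085+0.365622=1.3913
k=3 load: inc=0.365622, refl=0.365622·0.846154=0.3094; V=1.025641+0.365622+0.309372=1.7006
k=4 src: inc=0.309372, refl=0.309372·0.777778=0.2406; V=1.391263+0.309372+0.240623=1.9413
k=5 load: inc=0.240623, refl=0.240623·0.846154=0.2036; V=1.700636+0.240623+0.203604=2.1449
k=6 src: inc=0.203604, refl=0.203604·0.777778=0.1584; V=1.941259+0.203604+0.158359=2.3032
k=7 load: inc=0.158359, refl=0.158359·0.846154=0.1340; V=2.144863+0.158359+0.133996=2.4372
k=8 src: inc=0.133996, refl=0.133996·0.777778=0.1042; V=2.303221+0.133996+0.104219=2.5414
k=9 load: inc=0.104219, refl=0.104219·0.846154=0.0882; V=2.437217+0.104219+0.088185=2.6296
k=10 src: inc=0.088185, refl=0.088185·0.777778=0.0686; V=2.541436+0.088185+0.068589=2.6982

0 0 source 0.5556
1 2 load 1.0256
2 4 source 1.3913
3 6 load 1.7006
4 8 source 1.9413
5 10 load 2.1449
6 12 source 2.3032
7 14 load 2.4372
8 16 source 2.5414
9 18 load 2.6296
10 20 source 2.6982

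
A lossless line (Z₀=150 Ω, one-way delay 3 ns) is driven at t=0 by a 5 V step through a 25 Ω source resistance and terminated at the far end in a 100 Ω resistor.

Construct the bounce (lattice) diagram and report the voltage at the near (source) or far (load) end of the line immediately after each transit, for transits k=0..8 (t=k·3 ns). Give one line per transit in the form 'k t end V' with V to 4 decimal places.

0 0 source 4.2857
1 3 load 3.4286
2 6 source 4.0408
3 9 load 3.9184
4 12 source 4.0058
5 15 load 3.9883
6 18 source 4.0008
7 21 load 3.9983
8 24 source 4.0001

Γ_L=-0.200000, Γ_S=-0.714286; launch V₁=5·150/175=4.285714
k=0 src: V=4.2857
k=1 load: inc=4.285714, refl=4.285714·-0.200000=-0.8571; V=0.000000+4.285714+-0.857143=3.4286
k=2 src: inc=-0.857143, refl=-0.857143·-0.714286=0.6122; V=4.285714+-0.857143+0.612245=4.0408
k=3 load: inc=0.612245, refl=0.612245·-0.200000=-0.1224; V=3.428571+0.612245+-0.122449=3.9184
k=4 src: inc=-0.122449, refl=-0.122449·-0.714286=0.0875; V=4.040816+-0.122449+0.087464=4.0058
k=5 load: inc=0.087464, refl=0.087464·-0.200000=-0.0175; V=3.918367+0.087464+-0.017493=3.9883
k=6 src: inc=-0.017493, refl=-0.017493·-0.714286=0.0125; V=4.005831+-0.017493+0.012495=4.0008
k=7 load: inc=0.012495, refl=0.012495·-0.200000=-0.0025; V=3.988338+0.012495+-0.002499=3.9983
k=8 src: inc=-0.002499, refl=-0.002499·-0.714286=0.0018; V=4.000833+-0.002499+0.001785=4.0001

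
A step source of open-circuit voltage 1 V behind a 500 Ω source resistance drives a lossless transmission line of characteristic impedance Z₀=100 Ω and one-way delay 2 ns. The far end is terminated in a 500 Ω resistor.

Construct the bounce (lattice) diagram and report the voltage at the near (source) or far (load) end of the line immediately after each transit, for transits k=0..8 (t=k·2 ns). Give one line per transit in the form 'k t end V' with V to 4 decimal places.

Γ_L=0.666667, Γ_S=0.666667; launch V₁=1·100/600=0.166667
k=0 src: V=0.1667
k=1 load: inc=0.166667, refl=0.166667·0.666667=0.1111; V=0.000000+0.166667+0.111111=0.2778
k=2 src: inc=0.111111, refl=0.111111·0.666667=0.0741; V=0.166667+0.111111+0.074074=0.3519
k=3 load: inc=0.074074, refl=0.074074·0.666667=0.0494; V=0.277778+0.074074+0.049383=0.4012
k=4 src: inc=0.049383, refl=0.049383·0.666667=0.0329; V=0.351852+0.049383+0.032922=0.4342
k=5 load: inc=0.032922, refl=0.032922·0.666667=0.0219; V=0.401235+0.032922+0.021948=0.4561
k=6 src: inc=0.021948, refl=0.021948·0.666667=0.0146; V=0.434156+0.021948+0.014632=0.4707
k=7 load: inc=0.014632, refl=0.014632·0.666667=0.0098; V=0.456104+0.014632+0.009755=0.4805
k=8 src: inc=0.009755, refl=0.009755·0.666667=0.0065; V=0.470736+0.009755+0.006503=0.4870

0 0 source 0.1667
1 2 load 0.2778
2 4 source 0.3519
3 6 load 0.4012
4 8 source 0.4342
5 10 load 0.4561
6 12 source 0.4707
7 14 load 0.4805
8 16 source 0.4870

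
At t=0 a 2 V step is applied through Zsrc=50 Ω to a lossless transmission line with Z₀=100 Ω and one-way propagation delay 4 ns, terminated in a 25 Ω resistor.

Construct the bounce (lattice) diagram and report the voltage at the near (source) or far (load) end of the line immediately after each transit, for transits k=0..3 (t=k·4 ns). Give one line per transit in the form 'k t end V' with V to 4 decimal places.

0 0 source 1.3333
1 4 load 0.5333
2 8 source 0.8000
3 12 load 0.6400

Γ_L=-0.600000, Γ_S=-0.333333; launch V₁=2·100/150=1.333333
k=0 src: V=1.3333
k=1 load: inc=1.333333, refl=1.333333·-0.600000=-0.8000; V=0.000000+1.333333+-0.800000=0.5333
k=2 src: inc=-0.800000, refl=-0.800000·-0.333333=0.2667; V=1.333333+-0.800000+0.266667=0.8000
k=3 load: inc=0.266667, refl=0.266667·-0.600000=-0.1600; V=0.533333+0.266667+-0.160000=0.6400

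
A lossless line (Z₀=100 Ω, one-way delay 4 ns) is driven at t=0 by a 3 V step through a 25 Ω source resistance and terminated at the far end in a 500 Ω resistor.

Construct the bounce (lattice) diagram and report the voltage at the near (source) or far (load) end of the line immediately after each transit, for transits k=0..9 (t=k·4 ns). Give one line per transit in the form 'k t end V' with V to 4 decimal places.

0 0 source 2.4000
1 4 load 4.0000
2 8 source 3.0400
3 12 load 2.4000
4 16 source 2.7840
5 20 load 3.0400
6 24 source 2.8864
7 28 load 2.7840
8 32 source 2.8454
9 36 load 2.8864

Γ_L=0.666667, Γ_S=-0.600000; launch V₁=3·100/125=2.400000
k=0 src: V=2.4000
k=1 load: inc=2.400000, refl=2.400000·0.666667=1.6000; V=0.000000+2.400000+1.600000=4.0000
k=2 src: inc=1.600000, refl=1.600000·-0.600000=-0.9600; V=2.400000+1.600000+-0.960000=3.0400
k=3 load: inc=-0.960000, refl=-0.960000·0.666667=-0.6400; V=4.000000+-0.960000+-0.640000=2.4000
k=4 src: inc=-0.640000, refl=-0.640000·-0.600000=0.3840; V=3.040000+-0.640000+0.384000=2.7840
k=5 load: inc=0.384000, refl=0.384000·0.666667=0.2560; V=2.400000+0.384000+0.256000=3.0400
k=6 src: inc=0.256000, refl=0.256000·-0.600000=-0.1536; V=2.784000+0.256000+-0.153600=2.8864
k=7 load: inc=-0.153600, refl=-0.153600·0.666667=-0.1024; V=3.040000+-0.153600+-0.102400=2.7840
k=8 src: inc=-0.102400, refl=-0.102400·-0.600000=0.0614; V=2.886400+-0.102400+0.061440=2.8454
k=9 load: inc=0.061440, refl=0.061440·0.666667=0.0410; V=2.784000+0.061440+0.040960=2.8864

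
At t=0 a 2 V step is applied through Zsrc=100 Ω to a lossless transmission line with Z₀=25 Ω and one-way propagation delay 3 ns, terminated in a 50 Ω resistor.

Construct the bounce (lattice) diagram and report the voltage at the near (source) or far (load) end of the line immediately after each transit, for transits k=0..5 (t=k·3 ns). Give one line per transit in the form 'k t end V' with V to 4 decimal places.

0 0 source 0.4000
1 3 load 0.5333
2 6 source 0.6133
3 9 load 0.6400
4 12 source 0.6560
5 15 load 0.6613

Γ_L=0.333333, Γ_S=0.600000; launch V₁=2·25/125=0.400000
k=0 src: V=0.4000
k=1 load: inc=0.400000, refl=0.400000·0.333333=0.1333; V=0.000000+0.400000+0.133333=0.5333
k=2 src: inc=0.133333, refl=0.133333·0.600000=0.0800; V=0.400000+0.133333+0.080000=0.6133
k=3 load: inc=0.080000, refl=0.080000·0.333333=0.0267; V=0.533333+0.080000+0.026667=0.6400
k=4 src: inc=0.026667, refl=0.026667·0.600000=0.0160; V=0.613333+0.026667+0.016000=0.6560
k=5 load: inc=0.016000, refl=0.016000·0.333333=0.0053; V=0.640000+0.016000+0.005333=0.6613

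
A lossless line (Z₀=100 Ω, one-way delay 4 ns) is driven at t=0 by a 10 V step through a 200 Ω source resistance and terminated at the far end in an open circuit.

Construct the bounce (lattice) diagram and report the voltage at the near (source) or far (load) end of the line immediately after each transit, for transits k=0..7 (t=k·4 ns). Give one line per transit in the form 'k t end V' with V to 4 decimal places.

0 0 source 3.3333
1 4 load 6.6667
2 8 source 7.7778
3 12 load 8.8889
4 16 source 9.2593
5 20 load 9.6296
6 24 source 9.7531
7 28 load 9.8765

Γ_L=1.000000, Γ_S=0.333333; launch V₁=10·100/300=3.333333
k=0 src: V=3.3333
k=1 load: inc=3.333333, refl=3.333333·1.000000=3.3333; V=0.000000+3.333333+3.333333=6.6667
k=2 src: inc=3.333333, refl=3.333333·0.333333=1.1111; V=3.333333+3.333333+1.111111=7.7778
k=3 load: inc=1.111111, refl=1.111111·1.000000=1.1111; V=6.666667+1.111111+1.111111=8.8889
k=4 src: inc=1.111111, refl=1.111111·0.333333=0.3704; V=7.777778+1.111111+0.370370=9.2593
k=5 load: inc=0.370370, refl=0.370370·1.000000=0.3704; V=8.888889+0.370370+0.370370=9.6296
k=6 src: inc=0.370370, refl=0.370370·0.333333=0.1235; V=9.259259+0.370370+0.123457=9.7531
k=7 load: inc=0.123457, refl=0.123457·1.000000=0.1235; V=9.629630+0.123457+0.123457=9.8765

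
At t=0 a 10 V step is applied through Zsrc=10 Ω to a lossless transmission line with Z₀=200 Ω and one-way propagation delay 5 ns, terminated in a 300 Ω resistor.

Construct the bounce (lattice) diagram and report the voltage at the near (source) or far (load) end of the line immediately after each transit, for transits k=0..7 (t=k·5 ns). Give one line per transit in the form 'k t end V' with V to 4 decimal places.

Γ_L=0.200000, Γ_S=-0.904762; launch V₁=10·200/210=9.523810
k=0 src: V=9.5238
k=1 load: inc=9.523810, refl=9.523810·0.200000=1.9048; V=0.000000+9.523810+1.904762=11.4286
k=2 src: inc=1.904762, refl=1.904762·-0.904762=-1.7234; V=9.523810+1.904762+-1.723356=9.7052
k=3 load: inc=-1.723356, refl=-1.723356·0.200000=-0.3447; V=11.428571+-1.723356+-0.344671=9.3605
k=4 src: inc=-0.344671, refl=-0.344671·-0.904762=0.3118; V=9.705215+-0.344671+0.311845=9.6724
k=5 load: inc=0.311845, refl=0.311845·0.200000=0.0624; V=9.360544+0.311845+0.062369=9.7348
k=6 src: inc=0.062369, refl=0.062369·-0.904762=-0.0564; V=9.672390+0.062369+-0.056429=9.6783
k=7 load: inc=-0.056429, refl=-0.056429·0.200000=-0.0113; V=9.734759+-0.056429+-0.011286=9.6670

0 0 source 9.5238
1 5 load 11.4286
2 10 source 9.7052
3 15 load 9.3605
4 20 source 9.6724
5 25 load 9.7348
6 30 source 9.6783
7 35 load 9.6670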